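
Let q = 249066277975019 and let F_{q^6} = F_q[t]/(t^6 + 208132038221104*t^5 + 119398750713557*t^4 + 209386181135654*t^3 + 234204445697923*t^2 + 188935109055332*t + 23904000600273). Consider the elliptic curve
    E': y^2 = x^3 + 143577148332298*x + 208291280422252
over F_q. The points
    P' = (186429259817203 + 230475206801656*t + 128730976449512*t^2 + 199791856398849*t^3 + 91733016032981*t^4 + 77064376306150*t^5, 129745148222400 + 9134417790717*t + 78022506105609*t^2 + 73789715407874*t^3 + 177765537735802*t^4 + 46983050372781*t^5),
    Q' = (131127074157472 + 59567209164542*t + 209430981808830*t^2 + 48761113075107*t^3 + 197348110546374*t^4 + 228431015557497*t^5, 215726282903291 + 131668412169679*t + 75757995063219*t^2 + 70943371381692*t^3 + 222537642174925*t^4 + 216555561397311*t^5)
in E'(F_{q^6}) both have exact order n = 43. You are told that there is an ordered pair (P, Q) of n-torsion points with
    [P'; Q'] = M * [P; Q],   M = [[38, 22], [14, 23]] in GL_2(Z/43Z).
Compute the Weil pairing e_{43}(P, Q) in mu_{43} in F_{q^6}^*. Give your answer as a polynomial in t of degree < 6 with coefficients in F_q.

e_{43} is bilinear + alternating on E[43], so e_{43}(38*P + 22*Q, 14*P + 23*Q) = e_{43}(P,Q)^(38*23-22*14).
det(M) mod 43 = 7; its inverse in (Z/43)^* is 37 (check: 7*37 mod 43 = 1).
Double-and-add over 101011: 6-1 doublings, 4-1 additions; each step l_{T,T}/v_{2T} or l_{T,P'}/v at Q'+S for random S.
Result: e(P',Q') = 132730175957054 + 201019937075278*t + 207827241126742*t^2 + 114358094437763*t^3 + 243680970952418*t^4 + 137813752119630*t^5.
e_{43}(P,Q) = (132730175957054 + 201019937075278*t + 207827241126742*t^2 + 114358094437763*t^3 + 243680970952418*t^4 + 137813752119630*t^5)^{37} = 243749248553445 + 149612811418650*t + 8329396398122*t^2 + 66149084828964*t^3 + 105957204426789*t^4 + 148737147591908*t^5.

243749248553445 + 149612811418650*t + 8329396398122*t^2 + 66149084828964*t^3 + 105957204426789*t^4 + 148737147591908*t^5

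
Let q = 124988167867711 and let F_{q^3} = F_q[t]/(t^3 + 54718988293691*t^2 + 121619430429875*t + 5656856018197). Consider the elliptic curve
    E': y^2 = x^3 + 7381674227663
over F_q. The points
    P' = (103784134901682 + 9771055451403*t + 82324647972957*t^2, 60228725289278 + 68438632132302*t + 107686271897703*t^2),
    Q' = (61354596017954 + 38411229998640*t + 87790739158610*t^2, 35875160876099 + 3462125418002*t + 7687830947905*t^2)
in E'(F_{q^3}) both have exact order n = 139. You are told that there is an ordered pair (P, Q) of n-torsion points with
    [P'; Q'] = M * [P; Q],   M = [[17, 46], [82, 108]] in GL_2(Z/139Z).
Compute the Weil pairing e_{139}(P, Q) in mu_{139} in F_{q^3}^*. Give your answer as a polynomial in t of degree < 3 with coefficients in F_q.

40051242685384 + 13060138776863*t + 124364442084908*t^2

The 139-Weil pairing on E[139] over F_{124988167867711} is alternating-bilinear: e_{139}(P',Q') = e_{139}(P,Q)^det(M).
So e_{139}(P,Q) = e_{139}(P',Q')^{14}, since 10*14 = 1 mod 139.
Run Miller on y^2=x^3+7381674227663 over F_{124988167867711}: ladder 10001011 (8 bits); e = f_P(D_Q)/f_Q(D_P).
Miller gives e_{139}(P',Q') = 40282689226136 + 59089798544424*t + 79162826510018*t^2 in F_{124988167867711^3}.
(40282689226136 + 59089798544424*t + 79162826510018*t^2)^{14} mod (124988167867711,f) = 40051242685384 + 13060138776863*t + 124364442084908*t^2.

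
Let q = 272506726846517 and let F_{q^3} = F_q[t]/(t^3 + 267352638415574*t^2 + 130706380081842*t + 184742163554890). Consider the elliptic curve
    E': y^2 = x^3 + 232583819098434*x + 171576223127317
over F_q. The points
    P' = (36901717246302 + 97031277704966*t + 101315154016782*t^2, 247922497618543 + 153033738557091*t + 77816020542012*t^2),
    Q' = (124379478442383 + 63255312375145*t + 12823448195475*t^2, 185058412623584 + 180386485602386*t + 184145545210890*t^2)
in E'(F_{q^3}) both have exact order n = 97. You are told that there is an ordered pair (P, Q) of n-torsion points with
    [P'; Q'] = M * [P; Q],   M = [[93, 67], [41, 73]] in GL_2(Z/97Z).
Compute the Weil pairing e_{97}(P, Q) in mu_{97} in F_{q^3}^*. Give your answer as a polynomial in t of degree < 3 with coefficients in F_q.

95420709383905 + 231956866018903*t + 77334125899886*t^2

The 97-Weil pairing on E[97] over F_{272506726846517} is alternating-bilinear: e_{97}(P',Q') = e_{97}(P,Q)^det(M).
Inverting 65 mod 97: 3. Thus e_{97}(P,Q) = e(P',Q')^{3}.
7-bit Miller (1100001) on E'/F_{272506726846517} with a'=232583819098434, b'=171576223127317: accumulate tangent/chord ratios at Q'+S and P'+S'.
The quotient is 267715386568742 + 163969507329316*t + 199447410391114*t^2.
(267715386568742 + 163969507329316*t + 199447410391114*t^2)^{3} mod (272506726846517,f) = 95420709383905 + 231956866018903*t + 77334125899886*t^2.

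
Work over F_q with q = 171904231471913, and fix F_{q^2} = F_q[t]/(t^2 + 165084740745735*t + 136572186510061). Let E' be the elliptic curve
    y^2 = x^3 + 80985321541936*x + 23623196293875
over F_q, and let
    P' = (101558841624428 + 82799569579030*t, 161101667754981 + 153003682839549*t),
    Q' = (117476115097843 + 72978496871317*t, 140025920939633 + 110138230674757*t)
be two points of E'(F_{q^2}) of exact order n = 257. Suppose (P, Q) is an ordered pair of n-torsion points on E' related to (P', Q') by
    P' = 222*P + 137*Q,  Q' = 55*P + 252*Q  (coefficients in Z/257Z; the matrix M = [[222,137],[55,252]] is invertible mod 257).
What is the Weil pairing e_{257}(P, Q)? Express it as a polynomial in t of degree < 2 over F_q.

e_{257}(aP+bQ,cP+dQ) = e_{257}(P,Q)^(ad-bc); with (a,b,c,d)=(222,137,55,252) this gives the det-257 law.
So e_{257}(P,Q) = e_{257}(P',Q')^{152}, since 93*152 = 1 mod 257.
Build f_{257,P'} and f_{257,Q'} via the 9-bit ladder of 257=100000001_2; evaluate at shifted divisors; quotient in F_{171904231471913^2}.
So e_{257}(P',Q') = 136393254934846 + 66681572285512*t.
(136393254934846 + 66681572285512*t)^{152} mod (171904231471913,f) = 127345469687972 + 156794261134852*t.

127345469687972 + 156794261134852*t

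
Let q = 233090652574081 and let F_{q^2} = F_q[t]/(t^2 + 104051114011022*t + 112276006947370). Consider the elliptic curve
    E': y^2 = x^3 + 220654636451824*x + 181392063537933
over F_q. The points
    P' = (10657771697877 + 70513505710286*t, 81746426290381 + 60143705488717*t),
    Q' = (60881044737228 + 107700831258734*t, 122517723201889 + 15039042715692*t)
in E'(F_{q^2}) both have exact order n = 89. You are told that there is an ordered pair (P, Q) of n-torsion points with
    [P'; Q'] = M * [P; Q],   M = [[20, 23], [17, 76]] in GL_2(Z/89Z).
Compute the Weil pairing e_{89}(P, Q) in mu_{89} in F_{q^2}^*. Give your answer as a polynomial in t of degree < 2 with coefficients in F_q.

127173810726378 + 97828318393039*t

Alternating bilinearity on E[89] (values in mu_{89} in F_{233090652574081^2}) gives e(P',Q') = e(P,Q)^det(M).
Inverting 61 mod 89: 54. Thus e_{89}(P,Q) = e(P',Q')^{54}.
Build f_{89,P'} and f_{89,Q'} via the 7-bit ladder of 89=1011001_2; evaluate at shifted divisors; quotient in F_{233090652574081^2}.
f_P(D_Q)/f_Q(D_P) = 96087948432542 + 52129373674485*t.
Thus e_{89}(P,Q) = 127173810726378 + 97828318393039*t.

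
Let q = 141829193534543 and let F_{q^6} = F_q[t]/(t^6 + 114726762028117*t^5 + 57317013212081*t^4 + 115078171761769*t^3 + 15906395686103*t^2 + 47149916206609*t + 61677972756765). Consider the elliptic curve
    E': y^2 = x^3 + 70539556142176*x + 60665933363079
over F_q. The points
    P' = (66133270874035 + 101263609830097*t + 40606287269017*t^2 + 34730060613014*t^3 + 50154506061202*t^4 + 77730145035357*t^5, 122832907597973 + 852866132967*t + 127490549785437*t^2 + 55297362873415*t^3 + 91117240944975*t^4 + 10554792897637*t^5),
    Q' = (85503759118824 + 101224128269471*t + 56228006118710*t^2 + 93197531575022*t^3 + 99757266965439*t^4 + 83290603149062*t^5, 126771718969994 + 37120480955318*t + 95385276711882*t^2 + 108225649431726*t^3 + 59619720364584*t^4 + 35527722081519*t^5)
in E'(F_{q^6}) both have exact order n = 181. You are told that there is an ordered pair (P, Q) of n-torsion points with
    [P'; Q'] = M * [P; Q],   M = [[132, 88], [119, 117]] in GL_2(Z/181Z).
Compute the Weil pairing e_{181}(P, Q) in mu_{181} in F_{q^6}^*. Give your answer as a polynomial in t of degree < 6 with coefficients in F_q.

101203845088234 + 103945416944630*t + 82136661818603*t^2 + 64453036584904*t^3 + 111512801068974*t^4 + 105702252790797*t^5

e_{181}(aP+bQ,cP+dQ) = e_{181}(P,Q)^(ad-bc); with (a,b,c,d)=(132,88,119,117) this gives the det-181 law.
det(M) mod 181 = 85; its inverse in (Z/181)^* is 115 (check: 85*115 mod 181 = 1).
Double-and-add over 10110101: 8-1 doublings, 5-1 additions; each step l_{T,T}/v_{2T} or l_{T,P'}/v at Q'+S for random S.
Result: e(P',Q') = 1413843249455 + 67251429937858*t + 123339506621703*t^2 + 28946666825259*t^3 + 99650375148893*t^4 + 84757217566614*t^5.
(1413843249455 + 67251429937858*t + 123339506621703*t^2 + 28946666825259*t^3 + 99650375148893*t^4 + 84757217566614*t^5)^{115} mod (141829193534543,f) = 101203845088234 + 103945416944630*t + 82136661818603*t^2 + 64453036584904*t^3 + 111512801068974*t^4 + 105702252790797*t^5.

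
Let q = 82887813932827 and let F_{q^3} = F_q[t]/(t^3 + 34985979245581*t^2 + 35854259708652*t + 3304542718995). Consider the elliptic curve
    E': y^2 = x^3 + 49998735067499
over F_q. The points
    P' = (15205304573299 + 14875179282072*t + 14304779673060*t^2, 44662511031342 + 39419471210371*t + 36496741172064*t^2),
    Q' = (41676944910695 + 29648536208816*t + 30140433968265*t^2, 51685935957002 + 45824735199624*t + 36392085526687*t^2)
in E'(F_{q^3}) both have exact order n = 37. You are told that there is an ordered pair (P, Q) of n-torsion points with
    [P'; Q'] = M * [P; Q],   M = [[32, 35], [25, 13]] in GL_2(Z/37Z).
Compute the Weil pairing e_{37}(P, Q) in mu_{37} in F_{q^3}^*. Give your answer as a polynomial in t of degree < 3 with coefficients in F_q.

21063591929780 + 71744605125417*t + 46905566060398*t^2

Under M = [[32,35],[25,13]] in GL_2(Z/37), e_{37}(P',Q') = e_{37}(P,Q)^(32*13-35*25 mod 37).
det(M) mod 37 = 22; its inverse in (Z/37)^* is 32 (check: 22*32 mod 37 = 1).
Build f_{37,P'} and f_{37,Q'} via the 6-bit ladder of 37=100101_2; evaluate at shifted divisors; quotient in F_{82887813932827^3}.
The quotient is 72813094014346 + 53650304101142*t + 5154839950741*t^2.
(72813094014346 + 53650304101142*t + 5154839950741*t^2)^{32} mod (82887813932827,f) = 21063591929780 + 71744605125417*t + 46905566060398*t^2.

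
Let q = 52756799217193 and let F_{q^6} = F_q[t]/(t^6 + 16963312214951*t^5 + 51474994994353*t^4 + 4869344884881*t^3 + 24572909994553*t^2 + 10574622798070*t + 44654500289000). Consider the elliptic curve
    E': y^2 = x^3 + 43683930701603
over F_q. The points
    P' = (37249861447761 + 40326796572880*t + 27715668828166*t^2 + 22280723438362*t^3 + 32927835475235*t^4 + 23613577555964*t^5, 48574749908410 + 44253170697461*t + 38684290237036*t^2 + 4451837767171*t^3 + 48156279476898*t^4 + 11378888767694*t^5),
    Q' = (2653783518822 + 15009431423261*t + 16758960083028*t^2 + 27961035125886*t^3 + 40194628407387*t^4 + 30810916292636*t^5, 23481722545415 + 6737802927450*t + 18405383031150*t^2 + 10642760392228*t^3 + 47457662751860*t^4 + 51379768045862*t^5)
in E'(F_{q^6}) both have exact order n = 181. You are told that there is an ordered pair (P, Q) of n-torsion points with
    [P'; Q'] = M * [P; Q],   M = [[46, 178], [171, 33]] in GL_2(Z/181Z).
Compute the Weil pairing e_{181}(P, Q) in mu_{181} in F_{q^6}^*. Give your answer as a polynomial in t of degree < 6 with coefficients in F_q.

19083284376447 + 11240194703375*t + 18270740336137*t^2 + 49341400789546*t^3 + 30635146585530*t^4 + 36996427729024*t^5

Under M = [[46,178],[171,33]] in GL_2(Z/181), e_{181}(P',Q') = e_{181}(P,Q)^(46*33-178*171 mod 181).
det(M) mod 181 = 40; its inverse in (Z/181)^* is 86 (check: 40*86 mod 181 = 1).
Run Miller on y^2=x^3+43683930701603 over F_{52756799217193}: ladder 10110101 (8 bits); e = f_P(D_Q)/f_Q(D_P).
The quotient is 24848212520297 + 21021748294173*t + 50651789336852*t^2 + 39081962193411*t^3 + 43652641087901*t^4 + 39503611869734*t^5.
e_{181}(P,Q) = (24848212520297 + 21021748294173*t + 50651789336852*t^2 + 39081962193411*t^3 + 43652641087901*t^4 + 39503611869734*t^5)^{86} = 19083284376447 + 11240194703375*t + 18270740336137*t^2 + 49341400789546*t^3 + 30635146585530*t^4 + 36996427729024*t^5.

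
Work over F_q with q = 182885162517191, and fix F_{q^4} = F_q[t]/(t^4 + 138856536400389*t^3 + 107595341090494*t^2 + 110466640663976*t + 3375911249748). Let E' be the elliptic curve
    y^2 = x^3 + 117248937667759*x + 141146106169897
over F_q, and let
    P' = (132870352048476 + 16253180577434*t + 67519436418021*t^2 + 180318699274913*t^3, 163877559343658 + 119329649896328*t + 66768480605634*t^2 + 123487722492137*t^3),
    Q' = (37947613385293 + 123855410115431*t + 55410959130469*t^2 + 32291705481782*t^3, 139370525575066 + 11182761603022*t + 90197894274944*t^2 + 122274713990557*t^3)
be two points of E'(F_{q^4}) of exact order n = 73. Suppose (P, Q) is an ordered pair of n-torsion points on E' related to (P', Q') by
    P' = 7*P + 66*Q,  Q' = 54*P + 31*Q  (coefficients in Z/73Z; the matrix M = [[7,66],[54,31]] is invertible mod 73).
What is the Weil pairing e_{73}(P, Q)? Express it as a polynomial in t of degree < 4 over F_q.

64404600590053 + 98121216919246*t + 24509848560556*t^2 + 170602808985447*t^3

e_{73} is bilinear + alternating on E[73], so e_{73}(7*P + 66*Q, 54*P + 31*Q) = e_{73}(P,Q)^(7*31-66*54).
det(M) mod 73 = 11; its inverse in (Z/73)^* is 20 (check: 11*20 mod 73 = 1).
Run Miller on y^2=x^3+117248937667759*x+141146106169897 over F_{182885162517191}: ladder 1001001 (7 bits); e = f_P(D_Q)/f_Q(D_P).
The quotient is 165056607449626 + 153242743594155*t + 102977843183272*t^2 + 26419343855581*t^3.
Finally e_{73}(P,Q) = 64404600590053 + 98121216919246*t + 24509848560556*t^2 + 170602808985447*t^3.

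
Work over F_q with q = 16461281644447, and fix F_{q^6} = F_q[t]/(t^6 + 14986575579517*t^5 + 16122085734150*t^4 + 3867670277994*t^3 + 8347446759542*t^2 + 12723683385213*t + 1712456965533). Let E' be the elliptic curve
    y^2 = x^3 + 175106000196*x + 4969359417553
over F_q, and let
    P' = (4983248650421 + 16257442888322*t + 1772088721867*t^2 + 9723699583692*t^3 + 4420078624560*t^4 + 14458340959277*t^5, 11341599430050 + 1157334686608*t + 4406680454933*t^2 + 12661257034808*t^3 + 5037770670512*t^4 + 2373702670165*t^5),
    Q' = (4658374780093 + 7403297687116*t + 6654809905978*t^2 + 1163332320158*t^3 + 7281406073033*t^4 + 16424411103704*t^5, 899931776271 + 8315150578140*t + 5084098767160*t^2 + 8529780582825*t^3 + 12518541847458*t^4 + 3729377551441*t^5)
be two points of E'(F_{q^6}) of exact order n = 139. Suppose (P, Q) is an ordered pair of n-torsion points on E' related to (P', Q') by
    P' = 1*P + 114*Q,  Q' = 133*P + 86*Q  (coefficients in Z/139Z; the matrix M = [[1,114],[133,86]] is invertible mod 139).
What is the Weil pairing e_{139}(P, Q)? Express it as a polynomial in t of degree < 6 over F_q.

The 139-Weil pairing on E[139] over F_{16461281644447} is alternating-bilinear: e_{139}(P',Q') = e_{139}(P,Q)^det(M).
1*86 - 114*133 = -15076; reduced mod 139: det = 75, inverse 76.
Build f_{139,P'} and f_{139,Q'} via the 8-bit ladder of 139=10001011_2; evaluate at shifted divisors; quotient in F_{16461281644447^6}.
e_{139}(P',Q') = 12555469357903 + 3734482252522*t + 1759558366795*t^2 + 4397271037443*t^3 + 5893316611819*t^4 + 12571036497167*t^5.
(12555469357903 + 3734482252522*t + 1759558366795*t^2 + 4397271037443*t^3 + 5893316611819*t^4 + 12571036497167*t^5)^{76} mod (16461281644447,f) = 13538270401076 + 2743240658748*t + 3459300217980*t^2 + 364493483932*t^3 + 9540339821258*t^4 + 10201186701777*t^5.

13538270401076 + 2743240658748*t + 3459300217980*t^2 + 364493483932*t^3 + 9540339821258*t^4 + 10201186701777*t^5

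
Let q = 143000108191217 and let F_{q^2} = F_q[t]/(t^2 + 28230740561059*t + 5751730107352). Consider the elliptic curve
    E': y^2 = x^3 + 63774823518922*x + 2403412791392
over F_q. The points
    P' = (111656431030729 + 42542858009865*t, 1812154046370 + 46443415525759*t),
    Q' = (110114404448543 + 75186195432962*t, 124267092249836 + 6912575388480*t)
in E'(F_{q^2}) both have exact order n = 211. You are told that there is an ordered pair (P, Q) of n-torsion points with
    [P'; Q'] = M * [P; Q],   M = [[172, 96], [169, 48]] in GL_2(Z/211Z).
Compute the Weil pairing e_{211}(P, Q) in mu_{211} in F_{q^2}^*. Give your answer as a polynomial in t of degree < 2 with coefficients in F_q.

108413167019716 + 5995618117667*t

e_{211}(aP+bQ,cP+dQ) = e_{211}(P,Q)^(ad-bc); with (a,b,c,d)=(172,96,169,48) this gives the det-211 law.
172*48 - 96*169 = -7968; reduced mod 211: det = 50, inverse 38.
n = 211 = (11010011)_2 (8 bits, wt 5); accumulate f_{211,P'}(Q'+S)/f_{211,P'}(S) along the 7-step ladder.
e_{211}(P',Q') = 121932755227026 + 54201860696681*t.
Thus e_{211}(P,Q) = 108413167019716 + 5995618117667*t.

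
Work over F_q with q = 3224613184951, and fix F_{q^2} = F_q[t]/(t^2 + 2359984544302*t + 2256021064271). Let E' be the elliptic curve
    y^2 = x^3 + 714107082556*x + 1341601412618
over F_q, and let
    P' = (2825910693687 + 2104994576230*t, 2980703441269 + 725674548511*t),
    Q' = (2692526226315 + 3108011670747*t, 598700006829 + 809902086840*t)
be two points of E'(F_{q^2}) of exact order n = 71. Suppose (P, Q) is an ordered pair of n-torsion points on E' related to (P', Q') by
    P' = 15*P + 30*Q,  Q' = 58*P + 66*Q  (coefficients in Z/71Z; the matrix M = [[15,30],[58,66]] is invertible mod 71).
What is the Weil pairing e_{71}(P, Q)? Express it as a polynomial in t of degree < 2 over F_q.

e_{71} is bilinear + alternating on E[71], so e_{71}(15*P + 30*Q, 58*P + 66*Q) = e_{71}(P,Q)^(15*66-30*58).
det M = 15*66 - 30*58 = -750 = 31 (mod 71); 31^{-1} = 55 (mod 71).
7-bit Miller (1000111) on E'/F_{3224613184951} with a'=714107082556, b'=1341601412618: accumulate tangent/chord ratios at Q'+S and P'+S'.
So e_{71}(P',Q') = 858618789271 + 1342326187342*t.
Finally e_{71}(P,Q) = 2559970490731 + 269664631737*t.

2559970490731 + 269664631737*t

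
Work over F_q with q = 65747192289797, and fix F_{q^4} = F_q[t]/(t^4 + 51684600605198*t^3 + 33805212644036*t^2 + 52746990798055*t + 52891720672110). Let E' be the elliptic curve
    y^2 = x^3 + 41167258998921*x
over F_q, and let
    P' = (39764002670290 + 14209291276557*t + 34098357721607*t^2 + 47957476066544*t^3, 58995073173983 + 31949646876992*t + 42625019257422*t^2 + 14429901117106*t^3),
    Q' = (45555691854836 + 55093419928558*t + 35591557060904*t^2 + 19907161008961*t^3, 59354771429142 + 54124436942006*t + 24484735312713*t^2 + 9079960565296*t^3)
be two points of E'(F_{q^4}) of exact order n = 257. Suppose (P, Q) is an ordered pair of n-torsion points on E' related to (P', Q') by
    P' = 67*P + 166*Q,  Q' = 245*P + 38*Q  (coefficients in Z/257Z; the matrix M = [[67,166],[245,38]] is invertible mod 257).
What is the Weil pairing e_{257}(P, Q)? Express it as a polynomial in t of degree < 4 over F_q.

The 257-Weil pairing on E[257] over F_{65747192289797} is alternating-bilinear: e_{257}(P',Q') = e_{257}(P,Q)^det(M).
det M = 67*38 - 166*245 = -38124 = 169 (mod 257); 169^{-1} = 73 (mod 257).
9-bit Miller (100000001) on E'/F_{65747192289797} with a'=41167258998921, b'=0: accumulate tangent/chord ratios at Q'+S and P'+S'.
Miller gives e_{257}(P',Q') = 17368055994928 + 48259236939464*t + 12020200818546*t^2 + 29648552957565*t^3 in F_{65747192289797^4}.
e_{257}(P,Q) = (17368055994928 + 48259236939464*t + 12020200818546*t^2 + 29648552957565*t^3)^{73} = 36372527588899 + 27421280463601*t + 24425364169131*t^2 + 54128873287248*t^3.

36372527588899 + 27421280463601*t + 24425364169131*t^2 + 54128873287248*t^3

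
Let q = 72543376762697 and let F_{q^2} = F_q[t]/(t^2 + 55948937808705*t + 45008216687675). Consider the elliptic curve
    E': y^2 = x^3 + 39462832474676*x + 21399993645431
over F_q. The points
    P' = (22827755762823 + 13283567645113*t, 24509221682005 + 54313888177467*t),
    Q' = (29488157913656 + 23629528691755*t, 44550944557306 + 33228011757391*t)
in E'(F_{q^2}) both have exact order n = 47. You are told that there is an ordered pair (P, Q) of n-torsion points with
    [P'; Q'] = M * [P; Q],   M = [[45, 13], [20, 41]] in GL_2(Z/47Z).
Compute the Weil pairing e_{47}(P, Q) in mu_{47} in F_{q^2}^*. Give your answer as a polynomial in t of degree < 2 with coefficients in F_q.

The 47-Weil pairing on E[47] over F_{72543376762697} is alternating-bilinear: e_{47}(P',Q') = e_{47}(P,Q)^det(M).
So e_{47}(P,Q) = e_{47}(P',Q')^{18}, since 34*18 = 1 mod 47.
Run Miller on y^2=x^3+39462832474676*x+21399993645431 over F_{72543376762697}: ladder 101111 (6 bits); e = f_P(D_Q)/f_Q(D_P).
e_{47}(P',Q') = 3996266426462 + 7428053111548*t.
(3996266426462 + 7428053111548*t)^{18} mod (72543376762697,f) = 48544666036567 + 65519572203660*t.

48544666036567 + 65519572203660*t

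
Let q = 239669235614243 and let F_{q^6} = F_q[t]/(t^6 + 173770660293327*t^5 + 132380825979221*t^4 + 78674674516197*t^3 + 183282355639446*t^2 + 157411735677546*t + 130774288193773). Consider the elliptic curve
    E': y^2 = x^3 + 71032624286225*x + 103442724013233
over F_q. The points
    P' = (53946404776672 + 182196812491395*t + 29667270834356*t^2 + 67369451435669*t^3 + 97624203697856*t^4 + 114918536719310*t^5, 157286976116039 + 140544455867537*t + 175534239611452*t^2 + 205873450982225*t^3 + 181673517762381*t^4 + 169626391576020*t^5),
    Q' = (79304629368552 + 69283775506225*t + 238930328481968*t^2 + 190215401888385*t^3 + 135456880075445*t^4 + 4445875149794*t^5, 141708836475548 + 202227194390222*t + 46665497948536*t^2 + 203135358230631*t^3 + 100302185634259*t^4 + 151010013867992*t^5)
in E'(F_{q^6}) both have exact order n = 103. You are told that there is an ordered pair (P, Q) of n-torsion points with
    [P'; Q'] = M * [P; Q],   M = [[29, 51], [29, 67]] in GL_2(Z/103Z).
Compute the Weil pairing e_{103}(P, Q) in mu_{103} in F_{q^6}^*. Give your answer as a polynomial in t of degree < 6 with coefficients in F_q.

177438712664609 + 123892592200351*t + 165520692914010*t^2 + 92254760014988*t^3 + 106261239904403*t^4 + 145581818467308*t^5

e_{103}(aP+bQ,cP+dQ) = e_{103}(P,Q)^(ad-bc); with (a,b,c,d)=(29,51,29,67) this gives the det-103 law.
Hence e(P,Q) = e(P',Q')^{2} where 2 = 52^{-1} mod 103.
n = 103 = (1100111)_2 (7 bits, wt 5); accumulate f_{103,P'}(Q'+S)/f_{103,P'}(S) along the 6-step ladder.
f_P(D_Q)/f_Q(D_P) = 41219694180680 + 62809682373695*t + 28426061063607*t^2 + 146835260867448*t^3 + 159293970200324*t^4 + 142985517896885*t^5.
(41219694180680 + 62809682373695*t + 28426061063607*t^2 + 146835260867448*t^3 + 159293970200324*t^4 + 142985517896885*t^5)^{2} mod (239669235614243,f) = 177438712664609 + 123892592200351*t + 165520692914010*t^2 + 92254760014988*t^3 + 106261239904403*t^4 + 145581818467308*t^5.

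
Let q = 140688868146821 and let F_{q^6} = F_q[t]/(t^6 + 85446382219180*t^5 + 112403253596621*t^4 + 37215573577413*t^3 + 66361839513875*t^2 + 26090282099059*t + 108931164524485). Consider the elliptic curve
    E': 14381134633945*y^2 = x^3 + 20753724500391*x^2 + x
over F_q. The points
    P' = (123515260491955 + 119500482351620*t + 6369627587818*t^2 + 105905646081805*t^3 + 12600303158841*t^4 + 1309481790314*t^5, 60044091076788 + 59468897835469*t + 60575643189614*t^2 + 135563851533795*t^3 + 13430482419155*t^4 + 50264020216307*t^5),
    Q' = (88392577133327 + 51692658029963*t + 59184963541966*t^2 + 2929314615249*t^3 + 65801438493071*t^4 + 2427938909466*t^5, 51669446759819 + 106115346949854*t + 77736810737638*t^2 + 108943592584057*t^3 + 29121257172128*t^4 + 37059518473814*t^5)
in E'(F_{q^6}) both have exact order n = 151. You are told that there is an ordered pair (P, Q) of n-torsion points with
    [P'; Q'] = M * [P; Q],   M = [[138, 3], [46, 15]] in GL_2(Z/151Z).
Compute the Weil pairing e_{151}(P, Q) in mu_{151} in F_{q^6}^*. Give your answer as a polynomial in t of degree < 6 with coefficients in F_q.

23492256375824 + 108256502884258*t + 42397141924048*t^2 + 7107945869248*t^3 + 7161758277723*t^4 + 25195360763787*t^5

e_{151}(aP+bQ,cP+dQ) = e_{151}(P,Q)^(ad-bc); with (a,b,c,d)=(138,3,46,15) this gives the det-151 law.
det(M) mod 151 = 120; its inverse in (Z/151)^* is 112 (check: 120*112 mod 151 = 1).
(x,y)|->(23639290744217x+79521835025267,23639290744217y) sends E' to y^2=x^3+51901423049729*x+102013077607558.
Miller loop for e_{151} over F_{140688868146821^6}: bits of 151 = 10010111; 7 double steps + 4 add steps, l/v at each.
Result: e(P',Q') = 59478137532497 + 12847334792667*t + 79191385464359*t^2 + 103377157679578*t^3 + 24354981008807*t^4 + 138142005588851*t^5.
Hence e(P,Q) = 23492256375824 + 108256502884258*t + 42397141924048*t^2 + 7107945869248*t^3 + 7161758277723*t^4 + 25195360763787*t^5 in F_{140688868146821^6}^*.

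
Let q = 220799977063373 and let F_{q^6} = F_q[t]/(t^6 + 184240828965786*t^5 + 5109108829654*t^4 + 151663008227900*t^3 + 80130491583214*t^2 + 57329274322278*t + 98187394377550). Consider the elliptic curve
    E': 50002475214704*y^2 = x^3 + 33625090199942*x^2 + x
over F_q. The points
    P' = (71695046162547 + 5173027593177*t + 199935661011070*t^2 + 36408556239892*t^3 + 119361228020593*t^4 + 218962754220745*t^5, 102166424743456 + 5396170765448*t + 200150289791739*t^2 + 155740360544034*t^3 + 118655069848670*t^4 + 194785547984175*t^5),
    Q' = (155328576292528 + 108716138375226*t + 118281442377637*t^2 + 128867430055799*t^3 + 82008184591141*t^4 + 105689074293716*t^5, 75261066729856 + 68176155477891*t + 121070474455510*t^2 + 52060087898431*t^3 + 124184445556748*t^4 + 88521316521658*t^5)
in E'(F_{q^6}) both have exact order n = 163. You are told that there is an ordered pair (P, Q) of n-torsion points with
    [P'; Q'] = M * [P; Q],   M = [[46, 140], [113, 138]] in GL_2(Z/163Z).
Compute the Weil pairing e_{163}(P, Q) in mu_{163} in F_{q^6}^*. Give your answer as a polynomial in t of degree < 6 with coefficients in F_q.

87533263911766 + 68953966132388*t + 99229248968932*t^2 + 162937983232314*t^3 + 130568841217349*t^4 + 209482047555517*t^5

e_{163} is bilinear + alternating on E[163], so e_{163}(46*P + 140*Q, 113*P + 138*Q) = e_{163}(P,Q)^(46*138-140*113).
46*138 - 140*113 = -9472; reduced mod 163: det = 145, inverse 9.
Montgomery->Weierstrass: x_W = 64810498846863*x+50223149671640, y_W=64810498846863*y on F_{220799977063373}; lands on y^2=x^3+55583841992568*x+3016837370016.
Run Miller on y^2=x^3+55583841992568*x+3016837370016 over F_{220799977063373}: ladder 10100011 (8 bits); e = f_P(D_Q)/f_Q(D_P).
Result: e(P',Q') = 179289852592532 + 220453608371451*t + 37324284080654*t^2 + 160825112147477*t^3 + 136734403619495*t^4 + 164226707469144*t^5.
Raise to 9: e(P,Q) = 87533263911766 + 68953966132388*t + 99229248968932*t^2 + 162937983232314*t^3 + 130568841217349*t^4 + 209482047555517*t^5 in mu_{163}.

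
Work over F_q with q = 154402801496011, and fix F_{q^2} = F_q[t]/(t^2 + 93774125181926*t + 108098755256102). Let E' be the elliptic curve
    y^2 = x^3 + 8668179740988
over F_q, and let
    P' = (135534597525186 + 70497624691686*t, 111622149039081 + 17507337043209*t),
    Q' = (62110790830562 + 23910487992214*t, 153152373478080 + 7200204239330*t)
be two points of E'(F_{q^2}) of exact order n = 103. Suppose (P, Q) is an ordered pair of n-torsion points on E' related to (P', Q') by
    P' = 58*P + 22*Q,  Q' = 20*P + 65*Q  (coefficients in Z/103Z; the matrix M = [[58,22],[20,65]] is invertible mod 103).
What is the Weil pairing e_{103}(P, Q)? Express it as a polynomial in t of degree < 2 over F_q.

Under M = [[58,22],[20,65]] in GL_2(Z/103), e_{103}(P',Q') = e_{103}(P,Q)^(58*65-22*20 mod 103).
det(M) mod 103 = 34; its inverse in (Z/103)^* is 100 (check: 34*100 mod 103 = 1).
Build f_{103,P'} and f_{103,Q'} via the 7-bit ladder of 103=1100111_2; evaluate at shifted divisors; quotient in F_{154402801496011^2}.
f_P(D_Q)/f_Q(D_P) = 4068766201490 + 105310277223069*t.
Raise to 100: e(P,Q) = 37754896518476 + 140946005276360*t in mu_{103}.

37754896518476 + 140946005276360*t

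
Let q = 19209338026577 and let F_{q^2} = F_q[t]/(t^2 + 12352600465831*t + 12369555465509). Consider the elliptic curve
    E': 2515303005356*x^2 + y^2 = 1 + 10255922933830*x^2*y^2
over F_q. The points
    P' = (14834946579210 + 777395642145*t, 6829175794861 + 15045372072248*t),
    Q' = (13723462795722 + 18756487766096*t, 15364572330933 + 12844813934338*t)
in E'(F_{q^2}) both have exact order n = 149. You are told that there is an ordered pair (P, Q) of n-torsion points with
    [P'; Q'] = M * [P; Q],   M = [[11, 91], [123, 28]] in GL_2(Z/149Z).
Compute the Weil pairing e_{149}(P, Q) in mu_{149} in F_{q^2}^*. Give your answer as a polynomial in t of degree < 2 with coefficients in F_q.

Under M = [[11,91],[123,28]] in GL_2(Z/149), e_{149}(P',Q') = e_{149}(P,Q)^(11*28-91*123 mod 149).
Hence e(P,Q) = e(P',Q')^{93} where 93 = 141^{-1} mod 149.
Edwards a_E,d_E -> Montgomery A=7323417636336,B=1092354665599 -> Weierstrass 1140659568439,2668507299601 via alpha=2128537656531,beta=7669514031170.
Build f_{149,P'} and f_{149,Q'} via the 8-bit ladder of 149=10010101_2; evaluate at shifted divisors; quotient in F_{19209338026577^2}.
Miller gives e_{149}(P',Q') = 8711622135854 + 10040639310840*t in F_{19209338026577^2}.
Finally e_{149}(P,Q) = 48246659725 + 14127557345097*t.

48246659725 + 14127557345097*t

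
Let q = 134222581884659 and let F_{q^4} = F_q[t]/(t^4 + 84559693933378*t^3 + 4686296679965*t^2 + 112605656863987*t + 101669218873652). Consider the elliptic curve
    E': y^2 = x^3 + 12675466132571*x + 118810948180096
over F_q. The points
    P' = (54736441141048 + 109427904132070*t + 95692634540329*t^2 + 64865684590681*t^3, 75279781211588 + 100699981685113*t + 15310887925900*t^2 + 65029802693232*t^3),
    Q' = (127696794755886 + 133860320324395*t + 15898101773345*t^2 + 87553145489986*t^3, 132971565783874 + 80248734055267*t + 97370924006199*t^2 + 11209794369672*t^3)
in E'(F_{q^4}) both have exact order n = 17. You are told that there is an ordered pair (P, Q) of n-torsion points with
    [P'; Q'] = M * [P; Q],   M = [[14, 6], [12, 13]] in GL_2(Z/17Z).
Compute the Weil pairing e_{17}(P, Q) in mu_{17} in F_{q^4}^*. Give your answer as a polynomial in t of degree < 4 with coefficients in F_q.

122011306347547 + 111672083814571*t + 127263135933988*t^2 + 8088071551353*t^3

Under M = [[14,6],[12,13]] in GL_2(Z/17), e_{17}(P',Q') = e_{17}(P,Q)^(14*13-6*12 mod 17).
det(M) mod 17 = 8; its inverse in (Z/17)^* is 15 (check: 8*15 mod 17 = 1).
5-bit Miller (10001) on E'/F_{134222581884659} with a'=12675466132571, b'=118810948180096: accumulate tangent/chord ratios at Q'+S and P'+S'.
e_{17}(P',Q') = 80794187458753 + 43613291533223*t + 6755407547624*t^2 + 58578869832765*t^3.
Hence e(P,Q) = 122011306347547 + 111672083814571*t + 127263135933988*t^2 + 8088071551353*t^3 in F_{134222581884659^4}^*.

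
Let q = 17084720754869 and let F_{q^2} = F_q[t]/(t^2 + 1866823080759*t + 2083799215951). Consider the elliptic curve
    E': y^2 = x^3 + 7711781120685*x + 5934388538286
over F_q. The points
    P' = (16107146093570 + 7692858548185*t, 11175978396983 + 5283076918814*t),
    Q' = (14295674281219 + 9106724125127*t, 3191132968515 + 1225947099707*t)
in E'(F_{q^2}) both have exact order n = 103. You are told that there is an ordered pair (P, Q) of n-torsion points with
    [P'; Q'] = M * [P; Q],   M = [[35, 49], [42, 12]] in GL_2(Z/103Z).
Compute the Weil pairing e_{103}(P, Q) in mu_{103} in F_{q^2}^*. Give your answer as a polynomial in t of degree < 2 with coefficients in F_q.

2832489353911 + 6048412660132*t

Under M = [[35,49],[42,12]] in GL_2(Z/103), e_{103}(P',Q') = e_{103}(P,Q)^(35*12-49*42 mod 103).
det(M) mod 103 = 10; its inverse in (Z/103)^* is 31 (check: 10*31 mod 103 = 1).
Double-and-add over 1100111: 7-1 doublings, 5-1 additions; each step l_{T,T}/v_{2T} or l_{T,P'}/v at Q'+S for random S.
The quotient is 1067754279981 + 1920530690140*t.
Hence e(P,Q) = 2832489353911 + 6048412660132*t in F_{17084720754869^2}^*.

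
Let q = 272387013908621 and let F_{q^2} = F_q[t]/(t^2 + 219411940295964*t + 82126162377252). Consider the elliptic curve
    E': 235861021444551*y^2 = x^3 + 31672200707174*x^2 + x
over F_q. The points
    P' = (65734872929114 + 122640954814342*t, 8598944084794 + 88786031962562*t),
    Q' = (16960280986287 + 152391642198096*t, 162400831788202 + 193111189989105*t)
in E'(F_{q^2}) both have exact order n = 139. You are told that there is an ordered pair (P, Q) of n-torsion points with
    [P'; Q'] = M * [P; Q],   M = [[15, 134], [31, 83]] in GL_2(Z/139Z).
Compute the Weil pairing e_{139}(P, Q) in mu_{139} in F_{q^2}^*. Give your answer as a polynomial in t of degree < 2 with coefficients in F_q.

157541428905357 + 129610268899843*t

e_{139} is bilinear + alternating on E[139], so e_{139}(15*P + 134*Q, 31*P + 83*Q) = e_{139}(P,Q)^(15*83-134*31).
Inverting 10 mod 139: 14. Thus e_{139}(P,Q) = e(P',Q')^{14}.
Montgomery->Weierstrass: x_W = 135499340264188*x+42515695327599, y_W=135499340264188*y on F_{272387013908621}; lands on y^2=x^3+213107269680685*x+28938392131292.
8-bit Miller (10001011) on E'/F_{272387013908621} with a'=213107269680685, b'=28938392131292: accumulate tangent/chord ratios at Q'+S and P'+S'.
e_{139}(P',Q') = 253613447539768 + 141973618325740*t.
Thus e_{139}(P,Q) = 157541428905357 + 129610268899843*t.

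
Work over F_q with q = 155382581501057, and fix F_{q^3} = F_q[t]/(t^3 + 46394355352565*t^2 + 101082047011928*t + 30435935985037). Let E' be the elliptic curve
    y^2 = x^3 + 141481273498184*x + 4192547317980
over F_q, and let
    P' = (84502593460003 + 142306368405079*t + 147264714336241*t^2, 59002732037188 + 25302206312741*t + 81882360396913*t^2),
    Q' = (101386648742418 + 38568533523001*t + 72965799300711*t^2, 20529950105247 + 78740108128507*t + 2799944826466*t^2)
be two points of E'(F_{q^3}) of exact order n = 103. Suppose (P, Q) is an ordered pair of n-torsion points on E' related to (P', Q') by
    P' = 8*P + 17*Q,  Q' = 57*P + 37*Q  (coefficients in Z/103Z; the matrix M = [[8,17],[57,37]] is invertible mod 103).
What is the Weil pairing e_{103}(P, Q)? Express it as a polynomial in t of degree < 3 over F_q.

e_{103}(aP+bQ,cP+dQ) = e_{103}(P,Q)^(ad-bc); with (a,b,c,d)=(8,17,57,37) this gives the det-103 law.
det M = 8*37 - 17*57 = -673 = 48 (mod 103); 48^{-1} = 88 (mod 103).
Double-and-add over 1100111: 7-1 doublings, 5-1 additions; each step l_{T,T}/v_{2T} or l_{T,P'}/v at Q'+S for random S.
The quotient is 96182424789654 + 125071453593849*t + 115264832229300*t^2.
(96182424789654 + 125071453593849*t + 115264832229300*t^2)^{88} mod (155382581501057,f) = 113371516720534 + 92403973010976*t + 132249662479841*t^2.

113371516720534 + 92403973010976*t + 132249662479841*t^2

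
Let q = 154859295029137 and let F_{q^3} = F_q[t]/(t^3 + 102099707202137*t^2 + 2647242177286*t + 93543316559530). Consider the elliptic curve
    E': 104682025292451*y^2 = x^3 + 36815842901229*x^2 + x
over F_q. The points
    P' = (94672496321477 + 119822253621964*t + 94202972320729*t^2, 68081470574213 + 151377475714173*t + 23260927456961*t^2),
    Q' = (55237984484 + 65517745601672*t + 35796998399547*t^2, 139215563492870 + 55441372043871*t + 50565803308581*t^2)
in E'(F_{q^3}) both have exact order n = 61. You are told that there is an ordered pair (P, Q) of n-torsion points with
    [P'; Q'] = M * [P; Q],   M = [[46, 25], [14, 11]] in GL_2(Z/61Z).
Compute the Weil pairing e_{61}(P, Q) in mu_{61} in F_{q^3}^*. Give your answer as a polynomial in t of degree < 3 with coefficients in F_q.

11394703274475 + 134324353028516*t + 66939556163933*t^2

Under M = [[46,25],[14,11]] in GL_2(Z/61), e_{61}(P',Q') = e_{61}(P,Q)^(46*11-25*14 mod 61).
So e_{61}(P,Q) = e_{61}(P',Q')^{9}, since 34*9 = 1 mod 61.
Set x_W=72875665963829*u+17003668087910, y_W=72875665963829*v; then E': y_W^2=x_W^3+137748000113315*x_W+103383065017589.
Double-and-add over 111101: 6-1 doublings, 5-1 additions; each step l_{T,T}/v_{2T} or l_{T,P'}/v at Q'+S for random S.
f_P(D_Q)/f_Q(D_P) = 79161828364310 + 140290944156015*t + 99029134591533*t^2.
(79161828364310 + 140290944156015*t + 99029134591533*t^2)^{9} mod (154859295029137,f) = 11394703274475 + 134324353028516*t + 66939556163933*t^2.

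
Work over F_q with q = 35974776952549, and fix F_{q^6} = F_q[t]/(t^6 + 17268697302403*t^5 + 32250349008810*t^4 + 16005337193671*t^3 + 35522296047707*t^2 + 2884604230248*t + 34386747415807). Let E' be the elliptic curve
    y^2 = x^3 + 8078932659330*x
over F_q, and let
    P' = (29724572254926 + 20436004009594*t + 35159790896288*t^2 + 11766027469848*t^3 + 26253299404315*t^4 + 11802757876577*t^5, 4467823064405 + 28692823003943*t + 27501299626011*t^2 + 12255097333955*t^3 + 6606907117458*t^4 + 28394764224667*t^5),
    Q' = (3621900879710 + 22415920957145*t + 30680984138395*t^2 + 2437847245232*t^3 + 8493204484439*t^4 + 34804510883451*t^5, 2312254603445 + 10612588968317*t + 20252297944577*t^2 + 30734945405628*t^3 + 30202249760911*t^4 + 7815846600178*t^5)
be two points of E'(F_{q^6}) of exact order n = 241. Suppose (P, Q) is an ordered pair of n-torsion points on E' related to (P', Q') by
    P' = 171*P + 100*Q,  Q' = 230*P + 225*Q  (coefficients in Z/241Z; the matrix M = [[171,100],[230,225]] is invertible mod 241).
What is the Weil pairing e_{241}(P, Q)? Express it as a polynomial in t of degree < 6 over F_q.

17410702158046 + 5628620777472*t + 21560272365517*t^2 + 20358333590792*t^3 + 34475372290489*t^4 + 27454262969884*t^5

Since e_{241}(P,P)=e_{241}(Q,Q)=1 and e_{241}(Q,P)=e_{241}(P,Q)^{-1}, expanding e_{241}(171*P + 100*Q,230*P + 225*Q) leaves e(P,Q)^det(M).
So e_{241}(P,Q) = e_{241}(P',Q')^{52}, since 51*52 = 1 mod 241.
Run Miller on y^2=x^3+8078932659330*x over F_{35974776952549}: ladder 11110001 (8 bits); e = f_P(D_Q)/f_Q(D_P).
e_{241}(P',Q') = 22020022801126 + 6159658946729*t + 19847584032119*t^2 + 15381764410305*t^3 + 2629510866300*t^4 + 19414409200534*t^5.
(22020022801126 + 6159658946729*t + 19847584032119*t^2 + 15381764410305*t^3 + 2629510866300*t^4 + 19414409200534*t^5)^{52} mod (35974776952549,f) = 17410702158046 + 5628620777472*t + 21560272365517*t^2 + 20358333590792*t^3 + 34475372290489*t^4 + 27454262969884*t^5.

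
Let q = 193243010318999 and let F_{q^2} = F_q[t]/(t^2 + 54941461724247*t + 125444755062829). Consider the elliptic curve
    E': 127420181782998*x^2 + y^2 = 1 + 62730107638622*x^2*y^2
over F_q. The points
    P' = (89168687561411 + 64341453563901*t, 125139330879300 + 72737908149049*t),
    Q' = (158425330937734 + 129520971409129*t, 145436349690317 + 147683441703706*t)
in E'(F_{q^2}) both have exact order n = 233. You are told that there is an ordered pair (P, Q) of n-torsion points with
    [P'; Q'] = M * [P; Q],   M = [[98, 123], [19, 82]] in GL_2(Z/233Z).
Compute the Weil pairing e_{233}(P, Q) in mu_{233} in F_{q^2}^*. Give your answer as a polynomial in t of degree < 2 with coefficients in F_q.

Since e_{233}(P,P)=e_{233}(Q,Q)=1 and e_{233}(Q,P)=e_{233}(P,Q)^{-1}, expanding e_{233}(98*P + 123*Q,19*P + 82*Q) leaves e(P,Q)^det(M).
det(M) mod 233 = 107; its inverse in (Z/233)^* is 98 (check: 107*98 mod 233 = 1).
Edwards->Montgomery: u=(1+y)/(1-y), v=u/x -> 118387661801854v^2=u^3+111098706874287u^2+u; then x_W=16172518536094u+96106051676603: y^2=x^3+124726005979062*x+161997627405368.
Miller loop for e_{233} over F_{193243010318999^2}: bits of 233 = 11101001; 7 double steps + 4 add steps, l/v at each.
So e_{233}(P',Q') = 8650703189942 + 76391189436092*t.
Finally e_{233}(P,Q) = 68449462313284 + 47384617504202*t.

68449462313284 + 47384617504202*t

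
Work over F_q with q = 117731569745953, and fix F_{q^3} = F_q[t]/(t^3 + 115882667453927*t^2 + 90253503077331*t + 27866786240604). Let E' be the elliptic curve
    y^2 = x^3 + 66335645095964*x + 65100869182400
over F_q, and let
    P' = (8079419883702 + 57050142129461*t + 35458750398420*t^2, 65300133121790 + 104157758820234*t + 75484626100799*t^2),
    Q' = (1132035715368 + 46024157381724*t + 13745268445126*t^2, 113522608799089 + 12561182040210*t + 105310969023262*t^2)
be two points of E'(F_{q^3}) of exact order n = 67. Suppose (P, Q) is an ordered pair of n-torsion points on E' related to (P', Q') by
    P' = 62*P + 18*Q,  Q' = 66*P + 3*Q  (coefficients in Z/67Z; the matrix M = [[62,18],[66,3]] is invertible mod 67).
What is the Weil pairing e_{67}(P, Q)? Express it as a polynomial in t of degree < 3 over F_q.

Alternating bilinearity on E[67] (values in mu_{67} in F_{117731569745953^3}) gives e(P',Q') = e(P,Q)^det(M).
det M = 62*3 - 18*66 = -1002 = 3 (mod 67); 3^{-1} = 45 (mod 67).
Double-and-add over 1000011: 7-1 doublings, 3-1 additions; each step l_{T,T}/v_{2T} or l_{T,P'}/v at Q'+S for random S.
Result: e(P',Q') = 32002290804147 + 106198536566103*t + 94036735704338*t^2.
(32002290804147 + 106198536566103*t + 94036735704338*t^2)^{45} mod (117731569745953,f) = 16967611843504 + 62332719962919*t + 115750102125458*t^2.

16967611843504 + 62332719962919*t + 115750102125458*t^2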